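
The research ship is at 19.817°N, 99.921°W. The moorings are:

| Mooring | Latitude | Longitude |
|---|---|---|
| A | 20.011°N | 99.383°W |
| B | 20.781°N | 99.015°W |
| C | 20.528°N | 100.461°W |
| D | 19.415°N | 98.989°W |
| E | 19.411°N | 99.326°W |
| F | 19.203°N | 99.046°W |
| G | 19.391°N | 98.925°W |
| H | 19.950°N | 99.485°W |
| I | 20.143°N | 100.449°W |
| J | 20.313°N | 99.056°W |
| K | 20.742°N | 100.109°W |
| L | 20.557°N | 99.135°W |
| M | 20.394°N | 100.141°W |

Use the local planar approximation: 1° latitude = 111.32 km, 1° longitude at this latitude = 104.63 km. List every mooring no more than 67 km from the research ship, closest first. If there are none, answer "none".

H, A, I

Distances from 19.817°N, 99.921°W:
A: 60.291 km
B: 143.185 km
C: 97.246 km
D: 107.293 km
E: 76.931 km
F: 114.252 km
G: 114.494 km
H: 47.961 km
I: 66.098 km
J: 106.018 km
K: 104.833 km
L: 116.401 km
M: 68.232 km
Threshold 67 km: H (47.961 km), A (60.291 km), I (66.098 km) are within range.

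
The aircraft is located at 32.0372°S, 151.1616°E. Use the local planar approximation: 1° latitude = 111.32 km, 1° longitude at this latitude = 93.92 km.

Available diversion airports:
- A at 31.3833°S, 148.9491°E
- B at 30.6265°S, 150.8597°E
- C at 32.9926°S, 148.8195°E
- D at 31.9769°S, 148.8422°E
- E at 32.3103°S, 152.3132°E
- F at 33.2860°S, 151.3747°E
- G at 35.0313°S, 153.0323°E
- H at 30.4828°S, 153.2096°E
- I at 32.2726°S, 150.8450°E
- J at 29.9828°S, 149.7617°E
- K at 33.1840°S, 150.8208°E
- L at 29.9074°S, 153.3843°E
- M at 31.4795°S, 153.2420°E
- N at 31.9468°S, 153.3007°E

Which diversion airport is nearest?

I

Distances from 32.0372°S, 151.1616°E:
A: 220.1788 km
B: 159.5784 km
C: 244.3322 km
D: 217.9414 km
E: 112.3497 km
F: 140.4498 km
G: 376.7760 km
H: 258.7261 km
I: 39.6341 km
J: 263.7961 km
K: 131.6132 km
L: 315.8962 km
M: 205.0171 km
N: 201.1562 km
Minimum: I at 39.6341 km.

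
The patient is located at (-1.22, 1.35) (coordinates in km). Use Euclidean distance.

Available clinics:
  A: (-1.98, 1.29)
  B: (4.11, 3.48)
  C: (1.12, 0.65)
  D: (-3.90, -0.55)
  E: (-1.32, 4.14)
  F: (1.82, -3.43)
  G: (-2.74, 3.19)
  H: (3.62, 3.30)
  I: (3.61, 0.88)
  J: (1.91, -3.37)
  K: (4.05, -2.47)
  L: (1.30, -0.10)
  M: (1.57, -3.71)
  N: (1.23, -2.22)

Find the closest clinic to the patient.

Distances from (-1.22, 1.35):
A: √((-0.76)² + (-0.06)²) = √(0.57760 + 0.00360) = 0.762 km
B: √((5.33)² + (2.13)²) = √(28.40890 + 4.53690) = 5.740 km
C: √((2.34)² + (-0.70)²) = √(5.47560 + 0.49000) = 2.442 km
D: √((-2.68)² + (-1.90)²) = √(7.18240 + 3.61000) = 3.285 km
E: √((-0.10)² + (2.79)²) = √(0.01000 + 7.78410) = 2.792 km
F: √((3.04)² + (-4.78)²) = √(9.24160 + 22.84840) = 5.665 km
G: √((-1.52)² + (1.84)²) = √(2.31040 + 3.38560) = 2.387 km
H: √((4.84)² + (1.95)²) = √(23.42560 + 3.80250) = 5.218 km
I: √((4.83)² + (-0.47)²) = √(23.32890 + 0.22090) = 4.853 km
J: √((3.13)² + (-4.72)²) = √(9.79690 + 22.27840) = 5.664 km
K: √((5.27)² + (-3.82)²) = √(27.77290 + 14.59240) = 6.509 km
L: √((2.52)² + (-1.45)²) = √(6.35040 + 2.10250) = 2.907 km
M: √((2.79)² + (-5.06)²) = √(7.78410 + 25.60360) = 5.778 km
N: √((2.45)² + (-3.57)²) = √(6.00250 + 12.74490) = 4.330 km
Minimum: A at 0.762 km.

A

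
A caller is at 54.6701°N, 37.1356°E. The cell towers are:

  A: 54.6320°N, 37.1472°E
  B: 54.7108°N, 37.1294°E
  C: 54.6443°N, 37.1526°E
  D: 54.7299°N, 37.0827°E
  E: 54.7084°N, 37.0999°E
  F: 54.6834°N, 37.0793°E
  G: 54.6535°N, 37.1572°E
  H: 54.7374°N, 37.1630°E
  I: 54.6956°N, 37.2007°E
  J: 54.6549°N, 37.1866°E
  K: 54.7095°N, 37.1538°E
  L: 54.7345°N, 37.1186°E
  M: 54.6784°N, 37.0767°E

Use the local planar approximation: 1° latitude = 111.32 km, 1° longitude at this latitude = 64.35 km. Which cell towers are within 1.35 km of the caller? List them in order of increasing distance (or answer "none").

Distances from 54.6701°N, 37.1356°E:
A: √((-0.0381·111.32)² + (0.0116·64.35)²) = √(17.988558 + 0.557203) = 4.3065 km
B: √((0.0407·111.32)² + (-0.0062·64.35)²) = √(20.527460 + 0.159177) = 4.5483 km
C: √((-0.0258·111.32)² + (0.0170·64.35)²) = √(8.248706 + 1.196727) = 3.0733 km
D: √((0.0598·111.32)² + (-0.0529·64.35)²) = √(44.314797 + 11.587999) = 7.4768 km
E: √((0.0383·111.32)² + (-0.0357·64.35)²) = √(18.177910 + 5.277564) = 4.8431 km
F: √((0.0133·111.32)² + (-0.0563·64.35)²) = √(2.192046 + 13.125441) = 3.9138 km
G: √((-0.0166·111.32)² + (0.0216·64.35)²) = √(3.414779 + 1.931989) = 2.3123 km
H: √((0.0673·111.32)² + (0.0274·64.35)²) = √(56.127607 + 3.108839) = 7.6965 km
I: √((0.0255·111.32)² + (0.0651·64.35)²) = √(8.057991 + 17.549271) = 5.0604 km
J: √((-0.0152·111.32)² + (0.0510·64.35)²) = √(2.863081 + 10.770539) = 3.6924 km
K: √((0.0394·111.32)² + (0.0182·64.35)²) = √(19.237066 + 1.371639) = 4.5397 km
L: √((0.0644·111.32)² + (-0.0170·64.35)²) = √(51.394676 + 1.196727) = 7.2520 km
M: √((0.0083·111.32)² + (-0.0589·64.35)²) = √(0.853695 + 14.365730) = 3.9012 km
Threshold 1.35 km: none within range.

none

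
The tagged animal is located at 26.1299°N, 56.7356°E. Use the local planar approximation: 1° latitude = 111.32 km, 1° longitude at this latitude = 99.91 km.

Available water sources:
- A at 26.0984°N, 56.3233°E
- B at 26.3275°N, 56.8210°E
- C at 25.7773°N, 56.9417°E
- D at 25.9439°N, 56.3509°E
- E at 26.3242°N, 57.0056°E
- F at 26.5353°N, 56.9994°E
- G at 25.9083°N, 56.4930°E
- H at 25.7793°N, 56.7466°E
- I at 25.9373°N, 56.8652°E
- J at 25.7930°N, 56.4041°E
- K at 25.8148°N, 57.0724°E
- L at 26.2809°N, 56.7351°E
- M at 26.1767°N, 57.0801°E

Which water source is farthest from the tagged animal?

F

Distances from 26.1299°N, 56.7356°E:
A: √((-0.0315·111.32)² + (-0.4123·99.91)²) = √(12.296103 + 1696.854434) = 41.3419 km
B: √((0.1976·111.32)² + (0.0854·99.91)²) = √(483.860618 + 72.800382) = 23.5937 km
C: √((-0.3526·111.32)² + (0.2061·99.91)²) = √(1540.674914 + 424.007854) = 44.3247 km
D: √((-0.1860·111.32)² + (-0.3847·99.91)²) = √(428.718558 + 1477.278205) = 43.6577 km
E: √((0.1943·111.32)² + (0.2700·99.91)²) = √(467.834232 + 727.688390) = 34.5763 km
F: √((0.4054·111.32)² + (0.2638·99.91)²) = √(2036.638194 + 694.652336) = 52.2618 km
G: √((-0.2216·111.32)² + (-0.2426·99.91)²) = √(608.535484 + 587.488691) = 34.5836 km
H: √((-0.3506·111.32)² + (0.0110·99.91)²) = √(1523.246605 + 1.207823) = 39.0443 km
I: √((-0.1926·111.32)² + (0.1296·99.91)²) = √(459.683548 + 167.659405) = 25.0468 km
J: √((-0.3369·111.32)² + (-0.3315·99.91)²) = √(1406.528114 + 1096.945330) = 50.0347 km
K: √((-0.3151·111.32)² + (0.3368·99.91)²) = √(1230.391159 + 1132.301502) = 48.6075 km
L: √((0.1510·111.32)² + (-0.0005·99.91)²) = √(282.553239 + 0.002496) = 16.8094 km
M: √((0.0468·111.32)² + (0.3445·99.91)²) = √(27.141766 + 1184.667217) = 34.8110 km
Maximum: F at 52.2618 km.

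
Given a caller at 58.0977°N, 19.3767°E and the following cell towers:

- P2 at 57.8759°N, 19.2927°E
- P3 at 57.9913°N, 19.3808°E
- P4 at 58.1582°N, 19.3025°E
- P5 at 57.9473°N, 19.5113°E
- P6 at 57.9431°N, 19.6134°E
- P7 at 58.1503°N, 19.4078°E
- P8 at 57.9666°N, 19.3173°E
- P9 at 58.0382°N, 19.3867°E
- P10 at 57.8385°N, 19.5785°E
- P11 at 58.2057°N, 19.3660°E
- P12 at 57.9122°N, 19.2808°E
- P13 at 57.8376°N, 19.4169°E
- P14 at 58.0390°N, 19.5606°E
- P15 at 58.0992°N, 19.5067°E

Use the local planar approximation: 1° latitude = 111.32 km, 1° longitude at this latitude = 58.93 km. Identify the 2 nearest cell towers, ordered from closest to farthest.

Distances from 58.0977°N, 19.3767°E:
P2: 25.1821 km
P3: 11.8469 km
P4: 8.0298 km
P5: 18.5264 km
P6: 22.1530 km
P7: 6.1355 km
P8: 15.0080 km
P9: 6.6497 km
P10: 31.2087 km
P11: 12.0391 km
P12: 21.4092 km
P13: 29.0511 km
P14: 12.6548 km
P15: 7.6627 km
Sorted: P7 (6.1355 km) < P9 (6.6497 km) < P15 (7.6627 km) < P4 (8.0298 km) < …

P7, P9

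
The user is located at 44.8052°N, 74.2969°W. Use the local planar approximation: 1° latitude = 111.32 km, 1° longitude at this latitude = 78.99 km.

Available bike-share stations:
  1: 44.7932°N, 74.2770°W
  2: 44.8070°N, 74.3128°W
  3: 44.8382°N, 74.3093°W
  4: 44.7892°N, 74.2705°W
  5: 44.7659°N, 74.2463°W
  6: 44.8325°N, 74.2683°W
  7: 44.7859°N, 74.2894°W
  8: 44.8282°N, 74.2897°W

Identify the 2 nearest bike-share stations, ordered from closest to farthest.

Distances from 44.8052°N, 74.2969°W:
1: 2.0628 km
2: 1.2718 km
3: 3.8019 km
4: 2.7424 km
5: 5.9258 km
6: 3.7867 km
7: 2.2287 km
8: 2.6228 km
Sorted: 2 (1.2718 km) < 1 (2.0628 km) < 7 (2.2287 km) < 8 (2.6228 km) < …

2, 1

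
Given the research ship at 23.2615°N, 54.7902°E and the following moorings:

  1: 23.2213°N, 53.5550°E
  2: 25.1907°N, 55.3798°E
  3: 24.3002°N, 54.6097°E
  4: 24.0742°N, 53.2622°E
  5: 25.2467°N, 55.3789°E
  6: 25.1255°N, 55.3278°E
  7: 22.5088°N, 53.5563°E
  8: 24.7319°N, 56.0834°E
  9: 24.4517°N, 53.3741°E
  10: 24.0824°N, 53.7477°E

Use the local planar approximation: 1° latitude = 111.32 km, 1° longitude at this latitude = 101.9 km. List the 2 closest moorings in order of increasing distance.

3, 1

Distances from 23.2615°N, 54.7902°E:
1: 125.9464 km
2: 223.0042 km
3: 117.0818 km
4: 180.0785 km
5: 228.9897 km
6: 214.6100 km
7: 151.0960 km
8: 210.1379 km
9: 195.9007 km
10: 140.1276 km
Sorted: 3 (117.0818 km) < 1 (125.9464 km) < 10 (140.1276 km) < 7 (151.0960 km) < …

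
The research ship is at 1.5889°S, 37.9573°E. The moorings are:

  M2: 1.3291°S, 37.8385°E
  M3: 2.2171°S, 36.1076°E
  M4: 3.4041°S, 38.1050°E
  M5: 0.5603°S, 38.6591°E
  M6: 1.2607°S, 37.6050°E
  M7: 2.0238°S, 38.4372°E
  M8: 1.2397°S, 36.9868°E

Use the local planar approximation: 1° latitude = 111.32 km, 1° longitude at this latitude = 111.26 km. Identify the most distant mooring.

Distances from 1.5889°S, 37.9573°E:
M2: 31.7982 km
M3: 217.3546 km
M4: 202.7352 km
M5: 138.5927 km
M6: 53.5838 km
M7: 72.0743 km
M8: 114.7620 km
Maximum: M3 at 217.3546 km.

M3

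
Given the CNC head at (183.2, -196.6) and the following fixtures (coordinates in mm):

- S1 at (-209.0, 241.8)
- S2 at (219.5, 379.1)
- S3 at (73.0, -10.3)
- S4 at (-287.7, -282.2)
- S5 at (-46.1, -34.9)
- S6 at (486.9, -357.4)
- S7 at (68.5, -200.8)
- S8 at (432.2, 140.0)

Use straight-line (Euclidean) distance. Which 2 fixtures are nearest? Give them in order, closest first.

Distances from (183.2, -196.6):
S1: 588.2 mm
S2: 576.8 mm
S3: 216.5 mm
S4: 478.6 mm
S5: 280.6 mm
S6: 343.6 mm
S7: 114.8 mm
S8: 418.7 mm
Sorted: S7 (114.8 mm) < S3 (216.5 mm) < S5 (280.6 mm) < S6 (343.6 mm) < …

S7, S3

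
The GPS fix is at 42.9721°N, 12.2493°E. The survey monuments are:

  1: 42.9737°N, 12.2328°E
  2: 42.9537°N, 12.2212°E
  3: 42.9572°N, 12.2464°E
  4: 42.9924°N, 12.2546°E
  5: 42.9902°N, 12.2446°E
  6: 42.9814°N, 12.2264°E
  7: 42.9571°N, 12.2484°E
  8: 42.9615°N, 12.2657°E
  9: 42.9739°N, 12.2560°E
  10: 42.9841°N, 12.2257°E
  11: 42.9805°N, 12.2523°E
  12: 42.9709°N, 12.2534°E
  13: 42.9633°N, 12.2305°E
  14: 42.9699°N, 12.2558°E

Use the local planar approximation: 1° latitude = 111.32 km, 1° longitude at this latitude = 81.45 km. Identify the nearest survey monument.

12

Distances from 42.9721°N, 12.2493°E:
1: 1.3557 km
2: 3.0715 km
3: 1.6754 km
4: 2.3007 km
5: 2.0509 km
6: 2.1333 km
7: 1.6714 km
8: 1.7823 km
9: 0.5813 km
10: 2.3408 km
11: 0.9665 km
12: 0.3597 km
13: 1.8178 km
14: 0.5833 km
Minimum: 12 at 0.3597 km.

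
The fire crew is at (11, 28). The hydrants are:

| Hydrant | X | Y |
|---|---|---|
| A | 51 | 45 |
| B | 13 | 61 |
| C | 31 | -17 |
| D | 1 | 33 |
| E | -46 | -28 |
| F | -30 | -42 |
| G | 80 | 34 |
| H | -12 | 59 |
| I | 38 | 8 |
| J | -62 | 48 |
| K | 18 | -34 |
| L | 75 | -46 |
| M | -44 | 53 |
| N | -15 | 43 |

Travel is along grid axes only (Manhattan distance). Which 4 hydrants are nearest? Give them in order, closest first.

Distances from (11, 28):
A: |40| + |17| = 40 + 17 = 57
B: |2| + |33| = 2 + 33 = 35
C: |20| + |-45| = 20 + 45 = 65
D: |-10| + |5| = 10 + 5 = 15
E: |-57| + |-56| = 57 + 56 = 113
F: |-41| + |-70| = 41 + 70 = 111
G: |69| + |6| = 69 + 6 = 75
H: |-23| + |31| = 23 + 31 = 54
I: |27| + |-20| = 27 + 20 = 47
J: |-73| + |20| = 73 + 20 = 93
K: |7| + |-62| = 7 + 62 = 69
L: |64| + |-74| = 64 + 74 = 138
M: |-55| + |25| = 55 + 25 = 80
N: |-26| + |15| = 26 + 15 = 41
Sorted: D (15) < B (35) < N (41) < I (47) < H (54) < A (57) < …

D, B, N, I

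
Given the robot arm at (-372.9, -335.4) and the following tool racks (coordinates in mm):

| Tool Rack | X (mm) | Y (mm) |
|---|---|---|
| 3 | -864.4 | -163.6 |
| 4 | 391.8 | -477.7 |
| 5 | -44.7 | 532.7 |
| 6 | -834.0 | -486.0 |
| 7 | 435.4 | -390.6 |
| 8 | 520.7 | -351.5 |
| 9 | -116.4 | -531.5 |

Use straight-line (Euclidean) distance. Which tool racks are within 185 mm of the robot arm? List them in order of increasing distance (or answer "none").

none

Distances from (-372.9, -335.4):
3: √((-491.5)² + (171.8)²) = √(241572.250 + 29515.240) = 520.7 mm
4: √((764.7)² + (-142.3)²) = √(584766.090 + 20249.290) = 777.8 mm
5: √((328.2)² + (868.1)²) = √(107715.240 + 753597.610) = 928.1 mm
6: √((-461.1)² + (-150.6)²) = √(212613.210 + 22680.360) = 485.1 mm
7: √((808.3)² + (-55.2)²) = √(653348.890 + 3047.040) = 810.2 mm
8: √((893.6)² + (-16.1)²) = √(798520.960 + 259.210) = 893.7 mm
9: √((256.5)² + (-196.1)²) = √(65792.250 + 38455.210) = 322.9 mm
Threshold 185 mm: none within range.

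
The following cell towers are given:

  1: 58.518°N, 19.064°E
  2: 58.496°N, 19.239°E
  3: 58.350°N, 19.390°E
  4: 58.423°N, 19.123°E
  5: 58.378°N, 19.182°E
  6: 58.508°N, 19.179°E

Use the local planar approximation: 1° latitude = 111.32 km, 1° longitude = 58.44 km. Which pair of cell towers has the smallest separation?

Pairwise distances:
1–2: √((-0.022·111.32)² + (0.175·58.44)²) = √(5.99780 + 104.59153) = 10.516 km
1–3: √((-0.168·111.32)² + (0.326·58.44)²) = √(349.75583 + 362.95737) = 26.697 km
1–4: √((-0.095·111.32)² + (0.059·58.44)²) = √(111.83909 + 11.88843) = 11.123 km
1–5: √((-0.140·111.32)² + (0.118·58.44)²) = √(242.88599 + 47.55371) = 17.042 km
1–6: √((-0.010·111.32)² + (0.115·58.44)²) = √(1.23921 + 45.16646) = 6.812 km
2–3: √((-0.146·111.32)² + (0.151·58.44)²) = √(264.15091 + 77.87074) = 18.494 km
2–4: √((-0.073·111.32)² + (-0.116·58.44)²) = √(66.03773 + 45.95538) = 10.583 km
2–5: √((-0.118·111.32)² + (-0.057·58.44)²) = √(172.54819 + 11.09609) = 13.552 km
2–6: √((0.012·111.32)² + (-0.060·58.44)²) = √(1.78447 + 12.29484) = 3.752 km
3–4: √((0.073·111.32)² + (-0.267·58.44)²) = √(66.03773 + 243.46859) = 17.593 km
3–5: √((0.028·111.32)² + (-0.208·58.44)²) = √(9.71544 + 147.75667) = 12.549 km
3–6: √((0.158·111.32)² + (-0.211·58.44)²) = √(309.35744 + 152.04962) = 21.480 km
4–5: √((-0.045·111.32)² + (0.059·58.44)²) = √(25.09409 + 11.88843) = 6.081 km
4–6: √((0.085·111.32)² + (0.056·58.44)²) = √(89.53323 + 10.71017) = 10.012 km
5–6: √((0.130·111.32)² + (-0.003·58.44)²) = √(209.42721 + 0.03074) = 14.473 km
Closest pair: 2–6 at 3.752 km.

2 and 6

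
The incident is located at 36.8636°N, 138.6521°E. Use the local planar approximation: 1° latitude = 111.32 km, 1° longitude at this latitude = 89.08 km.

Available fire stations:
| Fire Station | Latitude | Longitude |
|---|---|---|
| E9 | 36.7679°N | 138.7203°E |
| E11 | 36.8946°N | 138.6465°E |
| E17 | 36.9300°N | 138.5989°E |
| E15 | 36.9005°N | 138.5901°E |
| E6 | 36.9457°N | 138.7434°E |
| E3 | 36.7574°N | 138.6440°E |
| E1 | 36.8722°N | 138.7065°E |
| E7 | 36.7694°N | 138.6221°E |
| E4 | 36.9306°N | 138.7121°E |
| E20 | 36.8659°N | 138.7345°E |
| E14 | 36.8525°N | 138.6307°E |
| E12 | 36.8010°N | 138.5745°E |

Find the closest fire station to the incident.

Distances from 36.8636°N, 138.6521°E:
E9: 12.2639 km
E11: 3.4868 km
E17: 8.7804 km
E15: 6.8830 km
E6: 12.2341 km
E3: 11.8442 km
E1: 4.9396 km
E7: 10.8215 km
E4: 9.1758 km
E20: 7.3447 km
E14: 2.2718 km
E12: 9.8156 km
Minimum: E14 at 2.2718 km.

E14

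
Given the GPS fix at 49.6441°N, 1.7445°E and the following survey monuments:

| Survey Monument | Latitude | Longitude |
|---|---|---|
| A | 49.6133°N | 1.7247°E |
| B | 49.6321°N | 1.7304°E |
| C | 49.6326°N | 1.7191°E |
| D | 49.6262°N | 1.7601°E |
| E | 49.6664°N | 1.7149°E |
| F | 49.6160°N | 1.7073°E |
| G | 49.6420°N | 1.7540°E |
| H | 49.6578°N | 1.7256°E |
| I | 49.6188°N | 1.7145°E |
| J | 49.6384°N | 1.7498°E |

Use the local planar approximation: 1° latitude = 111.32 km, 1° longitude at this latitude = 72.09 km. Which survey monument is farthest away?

F

Distances from 49.6441°N, 1.7445°E:
A: 3.7139 km
B: 1.6786 km
C: 2.2342 km
D: 2.2881 km
E: 3.2735 km
F: 4.1203 km
G: 0.7237 km
H: 2.0451 km
I: 3.5510 km
J: 0.7407 km
Maximum: F at 4.1203 km.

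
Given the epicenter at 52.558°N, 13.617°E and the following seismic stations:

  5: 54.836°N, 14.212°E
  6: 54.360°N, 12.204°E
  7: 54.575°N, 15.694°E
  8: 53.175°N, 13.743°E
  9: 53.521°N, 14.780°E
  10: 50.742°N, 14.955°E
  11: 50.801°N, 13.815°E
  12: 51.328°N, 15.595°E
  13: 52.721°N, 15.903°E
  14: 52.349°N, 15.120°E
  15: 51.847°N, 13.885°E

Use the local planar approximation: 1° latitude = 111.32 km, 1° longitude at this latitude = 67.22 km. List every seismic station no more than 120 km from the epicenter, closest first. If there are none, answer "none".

Distances from 52.558°N, 13.617°E:
5: √((2.278·111.32)² + (0.595·67.22)²) = √(64306.34628 + 1599.67202) = 256.722 km
6: √((1.802·111.32)² + (-1.413·67.22)²) = √(40239.81437 + 9021.55373) = 221.949 km
7: √((2.017·111.32)² + (2.077·67.22)²) = √(50414.81661 + 19492.61070) = 264.400 km
8: √((0.617·111.32)² + (0.126·67.22)²) = √(4717.55230 + 71.73616) = 69.205 km
9: √((0.963·111.32)² + (1.163·67.22)²) = √(11492.08871 + 6111.62144) = 132.679 km
10: √((-1.816·111.32)² + (1.338·67.22)²) = √(40867.50117 + 8089.26836) = 221.262 km
11: √((-1.757·111.32)² + (0.198·67.22)²) = √(38255.15080 + 177.14439) = 196.042 km
12: √((-1.230·111.32)² + (1.978·67.22)²) = √(18748.07224 + 17678.67007) = 190.858 km
13: √((0.163·111.32)² + (2.286·67.22)²) = √(329.24683 + 23612.90764) = 154.733 km
14: √((-0.209·111.32)² + (1.503·67.22)²) = √(541.30117 + 10207.39632) = 103.676 km
15: √((-0.711·111.32)² + (0.268·67.22)²) = √(6264.48822 + 324.53878) = 81.173 km
Threshold 120 km: 8 (69.205 km), 15 (81.173 km), 14 (103.676 km) are within range.

8, 15, 14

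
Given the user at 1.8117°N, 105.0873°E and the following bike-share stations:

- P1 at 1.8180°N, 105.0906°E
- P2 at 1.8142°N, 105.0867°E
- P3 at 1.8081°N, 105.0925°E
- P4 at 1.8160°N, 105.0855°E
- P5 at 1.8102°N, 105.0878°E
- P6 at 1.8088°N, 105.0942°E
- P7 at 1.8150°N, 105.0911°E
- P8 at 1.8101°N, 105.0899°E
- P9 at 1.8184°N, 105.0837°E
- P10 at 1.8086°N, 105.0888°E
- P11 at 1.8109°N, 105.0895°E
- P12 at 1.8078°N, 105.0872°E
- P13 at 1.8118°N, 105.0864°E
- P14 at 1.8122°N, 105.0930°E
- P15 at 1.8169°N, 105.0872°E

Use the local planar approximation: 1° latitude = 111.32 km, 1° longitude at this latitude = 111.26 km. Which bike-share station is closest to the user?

P13

Distances from 1.8117°N, 105.0873°E:
P1: √((0.0063·111.32)² + (0.0033·111.26)²) = √(0.491844 + 0.134805) = 0.7916 km
P2: √((0.0025·111.32)² + (-0.0006·111.26)²) = √(0.077451 + 0.004456) = 0.2862 km
P3: √((-0.0036·111.32)² + (0.0052·111.26)²) = √(0.160602 + 0.334722) = 0.7038 km
P4: √((0.0043·111.32)² + (-0.0018·111.26)²) = √(0.229131 + 0.040107) = 0.5189 km
P5: √((-0.0015·111.32)² + (0.0005·111.26)²) = √(0.027882 + 0.003095) = 0.1760 km
P6: √((-0.0029·111.32)² + (0.0069·111.26)²) = √(0.104218 + 0.589354) = 0.8328 km
P7: √((0.0033·111.32)² + (0.0038·111.26)²) = √(0.134950 + 0.178750) = 0.5601 km
P8: √((-0.0016·111.32)² + (0.0026·111.26)²) = √(0.031724 + 0.083681) = 0.3397 km
P9: √((0.0067·111.32)² + (-0.0036·111.26)²) = √(0.556283 + 0.160429) = 0.8466 km
P10: √((-0.0031·111.32)² + (0.0015·111.26)²) = √(0.119088 + 0.027852) = 0.3833 km
P11: √((-0.0008·111.32)² + (0.0022·111.26)²) = √(0.007931 + 0.059913) = 0.2605 km
P12: √((-0.0039·111.32)² + (-0.0001·111.26)²) = √(0.188484 + 0.000124) = 0.4343 km
P13: √((0.0001·111.32)² + (-0.0009·111.26)²) = √(0.000124 + 0.010027) = 0.1008 km
P14: √((0.0005·111.32)² + (0.0057·111.26)²) = √(0.003098 + 0.402187) = 0.6366 km
P15: √((0.0052·111.32)² + (-0.0001·111.26)²) = √(0.335084 + 0.000124) = 0.5790 km
Minimum: P13 at 0.1008 km.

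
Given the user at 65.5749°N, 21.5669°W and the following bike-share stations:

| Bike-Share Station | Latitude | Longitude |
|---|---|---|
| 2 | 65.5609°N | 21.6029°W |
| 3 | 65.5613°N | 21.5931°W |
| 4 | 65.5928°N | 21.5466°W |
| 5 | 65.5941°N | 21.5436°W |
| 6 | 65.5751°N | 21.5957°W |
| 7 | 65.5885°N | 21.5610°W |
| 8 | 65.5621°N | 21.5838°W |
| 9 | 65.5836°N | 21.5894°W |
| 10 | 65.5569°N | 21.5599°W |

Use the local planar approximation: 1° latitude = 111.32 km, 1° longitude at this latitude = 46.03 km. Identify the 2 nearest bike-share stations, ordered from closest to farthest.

6, 9

Distances from 65.5749°N, 21.5669°W:
2: 2.2748 km
3: 1.9356 km
4: 2.2008 km
5: 2.3913 km
6: 1.3259 km
7: 1.5381 km
8: 1.6234 km
9: 1.4180 km
10: 2.0295 km
Sorted: 6 (1.3259 km) < 9 (1.4180 km) < 7 (1.5381 km) < 8 (1.6234 km) < …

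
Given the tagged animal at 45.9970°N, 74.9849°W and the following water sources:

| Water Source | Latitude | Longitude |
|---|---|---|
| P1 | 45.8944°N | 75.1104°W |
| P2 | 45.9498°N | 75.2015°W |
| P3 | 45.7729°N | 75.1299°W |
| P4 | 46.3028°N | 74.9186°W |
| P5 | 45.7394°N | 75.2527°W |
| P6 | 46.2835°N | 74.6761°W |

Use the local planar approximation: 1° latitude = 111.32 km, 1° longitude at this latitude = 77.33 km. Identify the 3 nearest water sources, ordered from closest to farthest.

Distances from 45.9970°N, 74.9849°W:
P1: 14.9878 km
P2: 17.5545 km
P3: 27.3509 km
P4: 34.4256 km
P5: 35.3720 km
P6: 39.8423 km
Sorted: P1 (14.9878 km) < P2 (17.5545 km) < P3 (27.3509 km) < P4 (34.4256 km) < P5 (35.3720 km) < …

P1, P2, P3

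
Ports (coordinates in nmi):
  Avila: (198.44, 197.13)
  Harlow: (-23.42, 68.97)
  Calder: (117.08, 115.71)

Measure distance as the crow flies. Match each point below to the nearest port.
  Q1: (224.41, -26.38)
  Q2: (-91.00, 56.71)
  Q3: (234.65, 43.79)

Q1→Calder; Q2→Harlow; Q3→Calder

Q1 at (224.41, -26.38):
  Avila: √((-25.97)² + (223.51)²) = √(674.4409 + 49956.7201) = 225.01 nmi
  Harlow: √((-247.83)² + (95.35)²) = √(61419.7089 + 9091.6225) = 265.54 nmi
  Calder: √((-107.33)² + (142.09)²) = √(11519.7289 + 20189.5681) = 178.07 nmi
  → nearest: Calder (178.07 nmi)
Q2 at (-91.00, 56.71):
  Avila: √((289.44)² + (140.42)²) = √(83775.5136 + 19717.7764) = 321.70 nmi
  Harlow: √((67.58)² + (12.26)²) = √(4567.0564 + 150.3076) = 68.68 nmi
  Calder: √((208.08)² + (59.00)²) = √(43297.2864 + 3481.0000) = 216.28 nmi
  → nearest: Harlow (68.68 nmi)
Q3 at (234.65, 43.79):
  Avila: √((-36.21)² + (153.34)²) = √(1311.1641 + 23513.1556) = 157.56 nmi
  Harlow: √((-258.07)² + (25.18)²) = √(66600.1249 + 634.0324) = 259.30 nmi
  Calder: √((-117.57)² + (71.92)²) = √(13822.7049 + 5172.4864) = 137.82 nmi
  → nearest: Calder (137.82 nmi)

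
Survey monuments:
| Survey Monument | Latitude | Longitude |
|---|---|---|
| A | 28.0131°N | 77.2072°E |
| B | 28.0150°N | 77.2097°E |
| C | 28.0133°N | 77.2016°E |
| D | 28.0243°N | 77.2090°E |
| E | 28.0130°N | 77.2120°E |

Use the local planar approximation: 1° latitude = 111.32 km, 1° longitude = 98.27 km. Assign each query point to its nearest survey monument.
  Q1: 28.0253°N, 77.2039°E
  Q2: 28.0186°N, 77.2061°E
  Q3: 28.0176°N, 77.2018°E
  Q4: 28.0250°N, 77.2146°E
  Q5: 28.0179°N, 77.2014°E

Q1→D; Q2→B; Q3→C; Q4→D; Q5→C

Q1 at 28.0253°N, 77.2039°E:
  A: √((-0.0122·111.32)² + (0.0033·98.27)²) = √(1.844446 + 0.105165) = 1.3963 km
  B: √((-0.0103·111.32)² + (0.0058·98.27)²) = √(1.314682 + 0.324861) = 1.2804 km
  C: √((-0.0120·111.32)² + (-0.0023·98.27)²) = √(1.784469 + 0.051085) = 1.3548 km
  D: √((-0.0010·111.32)² + (0.0051·98.27)²) = √(0.012392 + 0.251178) = 0.5134 km
  E: √((-0.0123·111.32)² + (0.0081·98.27)²) = √(1.874807 + 0.633595) = 1.5838 km
  → nearest: D (0.5134 km)
Q2 at 28.0186°N, 77.2061°E:
  A: √((-0.0055·111.32)² + (0.0011·98.27)²) = √(0.374862 + 0.011685) = 0.6217 km
  B: √((-0.0036·111.32)² + (0.0036·98.27)²) = √(0.160602 + 0.125155) = 0.5346 km
  C: √((-0.0053·111.32)² + (-0.0045·98.27)²) = √(0.348095 + 0.195554) = 0.7373 km
  D: √((0.0057·111.32)² + (0.0029·98.27)²) = √(0.402621 + 0.081215) = 0.6956 km
  E: √((-0.0056·111.32)² + (0.0059·98.27)²) = √(0.388618 + 0.336160) = 0.8513 km
  → nearest: B (0.5346 km)
Q3 at 28.0176°N, 77.2018°E:
  A: √((-0.0045·111.32)² + (0.0054·98.27)²) = √(0.250941 + 0.281598) = 0.7298 km
  B: √((-0.0026·111.32)² + (0.0079·98.27)²) = √(0.083771 + 0.602693) = 0.8285 km
  C: √((-0.0043·111.32)² + (-0.0002·98.27)²) = √(0.229131 + 0.000386) = 0.4791 km
  D: √((0.0067·111.32)² + (0.0072·98.27)²) = √(0.556283 + 0.500619) = 1.0281 km
  E: √((-0.0046·111.32)² + (0.0102·98.27)²) = √(0.262218 + 1.004714) = 1.1256 km
  → nearest: C (0.4791 km)
Q4 at 28.0250°N, 77.2146°E:
  A: √((-0.0119·111.32)² + (-0.0074·98.27)²) = √(1.754851 + 0.528817) = 1.5112 km
  B: √((-0.0100·111.32)² + (-0.0049·98.27)²) = √(1.239214 + 0.231864) = 1.2129 km
  C: √((-0.0117·111.32)² + (-0.0130·98.27)²) = √(1.696360 + 1.632032) = 1.8244 km
  D: √((-0.0007·111.32)² + (-0.0056·98.27)²) = √(0.006072 + 0.302843) = 0.5558 km
  E: √((-0.0120·111.32)² + (-0.0026·98.27)²) = √(1.784469 + 0.065281) = 1.3601 km
  → nearest: D (0.5558 km)
Q5 at 28.0179°N, 77.2014°E:
  A: √((-0.0048·111.32)² + (0.0058·98.27)²) = √(0.285515 + 0.324861) = 0.7813 km
  B: √((-0.0029·111.32)² + (0.0083·98.27)²) = √(0.104218 + 0.665270) = 0.8772 km
  C: √((-0.0046·111.32)² + (0.0002·98.27)²) = √(0.262218 + 0.000386) = 0.5124 km
  D: √((0.0064·111.32)² + (0.0076·98.27)²) = √(0.507582 + 0.557788) = 1.0322 km
  E: √((-0.0049·111.32)² + (0.0106·98.27)²) = √(0.297535 + 1.085060) = 1.1758 km
  → nearest: C (0.5124 km)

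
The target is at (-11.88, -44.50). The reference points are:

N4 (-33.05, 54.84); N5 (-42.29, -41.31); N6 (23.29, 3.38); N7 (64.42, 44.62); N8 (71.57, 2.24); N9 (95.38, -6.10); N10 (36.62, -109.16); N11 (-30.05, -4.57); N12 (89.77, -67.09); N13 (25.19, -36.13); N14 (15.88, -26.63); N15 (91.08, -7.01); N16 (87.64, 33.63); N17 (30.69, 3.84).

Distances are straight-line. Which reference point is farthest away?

Distances from (-11.88, -44.50):
N4: √((-21.17)² + (99.34)²) = √(448.1689 + 9868.4356) = 101.57
N5: √((-30.41)² + (3.19)²) = √(924.7681 + 10.1761) = 30.58
N6: √((35.17)² + (47.88)²) = √(1236.9289 + 2292.4944) = 59.41
N7: √((76.30)² + (89.12)²) = √(5821.6900 + 7942.3744) = 117.32
N8: √((83.45)² + (46.74)²) = √(6963.9025 + 2184.6276) = 95.65
N9: √((107.26)² + (38.40)²) = √(11504.7076 + 1474.5600) = 113.93
N10: √((48.50)² + (-64.66)²) = √(2352.2500 + 4180.9156) = 80.83
N11: √((-18.17)² + (39.93)²) = √(330.1489 + 1594.4049) = 43.87
N12: √((101.65)² + (-22.59)²) = √(10332.7225 + 510.3081) = 104.13
N13: √((37.07)² + (8.37)²) = √(1374.1849 + 70.0569) = 38.00
N14: √((27.76)² + (17.87)²) = √(770.6176 + 319.3369) = 33.01
N15: √((102.96)² + (37.49)²) = √(10600.7616 + 1405.5001) = 109.57
N16: √((99.52)² + (78.13)²) = √(9904.2304 + 6104.2969) = 126.52
N17: √((42.57)² + (48.34)²) = √(1812.2049 + 2336.7556) = 64.41
Maximum: N16 at 126.52.

N16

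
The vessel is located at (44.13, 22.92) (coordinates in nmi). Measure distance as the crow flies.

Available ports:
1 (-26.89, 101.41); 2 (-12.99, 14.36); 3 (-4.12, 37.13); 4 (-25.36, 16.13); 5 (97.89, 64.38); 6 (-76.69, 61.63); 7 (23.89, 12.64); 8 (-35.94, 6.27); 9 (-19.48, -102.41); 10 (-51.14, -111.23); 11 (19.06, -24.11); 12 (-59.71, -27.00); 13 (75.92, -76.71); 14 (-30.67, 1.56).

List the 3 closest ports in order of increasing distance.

7, 3, 11

Distances from (44.13, 22.92):
1: 105.85 nmi
2: 57.76 nmi
3: 50.30 nmi
4: 69.82 nmi
5: 67.89 nmi
6: 126.87 nmi
7: 22.70 nmi
8: 81.78 nmi
9: 140.55 nmi
10: 164.54 nmi
11: 53.29 nmi
12: 115.22 nmi
13: 104.58 nmi
14: 77.79 nmi
Sorted: 7 (22.70 nmi) < 3 (50.30 nmi) < 11 (53.29 nmi) < 2 (57.76 nmi) < 5 (67.89 nmi) < …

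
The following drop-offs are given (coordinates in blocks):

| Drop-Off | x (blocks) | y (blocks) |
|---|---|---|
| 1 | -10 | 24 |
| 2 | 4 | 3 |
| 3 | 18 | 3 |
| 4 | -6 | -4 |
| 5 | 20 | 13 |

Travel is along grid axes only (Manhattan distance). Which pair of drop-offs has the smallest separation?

Pairwise distances:
1–2: |14| + |-21| = 14 + 21 = 35 blocks
1–3: |28| + |-21| = 28 + 21 = 49 blocks
1–4: |4| + |-28| = 4 + 28 = 32 blocks
1–5: |30| + |-11| = 30 + 11 = 41 blocks
2–3: |14| + |0| = 14 + 0 = 14 blocks
2–4: |-10| + |-7| = 10 + 7 = 17 blocks
2–5: |16| + |10| = 16 + 10 = 26 blocks
3–4: |-24| + |-7| = 24 + 7 = 31 blocks
3–5: |2| + |10| = 2 + 10 = 12 blocks
4–5: |26| + |17| = 26 + 17 = 43 blocks
Closest pair: 3–5 at 12 blocks.

3 and 5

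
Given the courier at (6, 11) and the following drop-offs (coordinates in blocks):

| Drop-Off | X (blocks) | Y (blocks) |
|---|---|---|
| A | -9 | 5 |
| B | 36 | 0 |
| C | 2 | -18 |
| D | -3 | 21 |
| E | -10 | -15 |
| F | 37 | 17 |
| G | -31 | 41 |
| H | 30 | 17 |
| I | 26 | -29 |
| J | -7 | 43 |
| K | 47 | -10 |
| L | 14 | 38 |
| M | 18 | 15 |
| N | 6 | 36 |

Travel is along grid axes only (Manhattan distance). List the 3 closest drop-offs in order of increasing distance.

Distances from (6, 11):
A: |-15| + |-6| = 15 + 6 = 21 blocks
B: |30| + |-11| = 30 + 11 = 41 blocks
C: |-4| + |-29| = 4 + 29 = 33 blocks
D: |-9| + |10| = 9 + 10 = 19 blocks
E: |-16| + |-26| = 16 + 26 = 42 blocks
F: |31| + |6| = 31 + 6 = 37 blocks
G: |-37| + |30| = 37 + 30 = 67 blocks
H: |24| + |6| = 24 + 6 = 30 blocks
I: |20| + |-40| = 20 + 40 = 60 blocks
J: |-13| + |32| = 13 + 32 = 45 blocks
K: |41| + |-21| = 41 + 21 = 62 blocks
L: |8| + |27| = 8 + 27 = 35 blocks
M: |12| + |4| = 12 + 4 = 16 blocks
N: |0| + |25| = 0 + 25 = 25 blocks
Sorted: M (16 blocks) < D (19 blocks) < A (21 blocks) < N (25 blocks) < H (30 blocks) < …

M, D, A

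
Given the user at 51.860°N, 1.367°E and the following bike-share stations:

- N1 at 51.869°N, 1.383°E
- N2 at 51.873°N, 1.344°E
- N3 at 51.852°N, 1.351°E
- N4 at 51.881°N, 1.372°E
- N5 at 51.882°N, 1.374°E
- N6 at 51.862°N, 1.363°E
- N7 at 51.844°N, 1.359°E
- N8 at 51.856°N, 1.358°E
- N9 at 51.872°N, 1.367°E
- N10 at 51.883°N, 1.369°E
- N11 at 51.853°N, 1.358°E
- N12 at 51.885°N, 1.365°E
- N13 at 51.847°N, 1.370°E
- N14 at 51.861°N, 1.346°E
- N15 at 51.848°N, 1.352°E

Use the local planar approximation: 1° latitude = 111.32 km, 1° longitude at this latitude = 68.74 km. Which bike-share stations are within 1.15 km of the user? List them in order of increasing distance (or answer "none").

N6, N8, N11

Distances from 51.860°N, 1.367°E:
N1: 1.488 km
N2: 2.143 km
N3: 1.415 km
N4: 2.363 km
N5: 2.496 km
N6: 0.354 km
N7: 1.864 km
N8: 0.762 km
N9: 1.336 km
N10: 2.564 km
N11: 0.995 km
N12: 2.786 km
N13: 1.462 km
N14: 1.448 km
N15: 1.687 km
Threshold 1.15 km: N6 (0.354 km), N8 (0.762 km), N11 (0.995 km) are within range.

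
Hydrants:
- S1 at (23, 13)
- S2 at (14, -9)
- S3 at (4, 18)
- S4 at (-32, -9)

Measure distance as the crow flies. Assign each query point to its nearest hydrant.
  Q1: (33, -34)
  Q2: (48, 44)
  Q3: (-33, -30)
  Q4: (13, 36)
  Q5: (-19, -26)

Q1→S2; Q2→S1; Q3→S4; Q4→S3; Q5→S4

Q1 at (33, -34):
  S1: √((-10)² + (47)²) = √(100.000 + 2209.000) = 48.1
  S2: √((-19)² + (25)²) = √(361.000 + 625.000) = 31.4
  S3: √((-29)² + (52)²) = √(841.000 + 2704.000) = 59.5
  S4: √((-65)² + (25)²) = √(4225.000 + 625.000) = 69.6
  → nearest: S2 (31.4)
Q2 at (48, 44):
  S1: √((-25)² + (-31)²) = √(625.000 + 961.000) = 39.8
  S2: √((-34)² + (-53)²) = √(1156.000 + 2809.000) = 63.0
  S3: √((-44)² + (-26)²) = √(1936.000 + 676.000) = 51.1
  S4: √((-80)² + (-53)²) = √(6400.000 + 2809.000) = 96.0
  → nearest: S1 (39.8)
Q3 at (-33, -30):
  S1: √((56)² + (43)²) = √(3136.000 + 1849.000) = 70.6
  S2: √((47)² + (21)²) = √(2209.000 + 441.000) = 51.5
  S3: √((37)² + (48)²) = √(1369.000 + 2304.000) = 60.6
  S4: √((1)² + (21)²) = √(1.000 + 441.000) = 21.0
  → nearest: S4 (21.0)
Q4 at (13, 36):
  S1: √((10)² + (-23)²) = √(100.000 + 529.000) = 25.1
  S2: √((1)² + (-45)²) = √(1.000 + 2025.000) = 45.0
  S3: √((-9)² + (-18)²) = √(81.000 + 324.000) = 20.1
  S4: √((-45)² + (-45)²) = √(2025.000 + 2025.000) = 63.6
  → nearest: S3 (20.1)
Q5 at (-19, -26):
  S1: √((42)² + (39)²) = √(1764.000 + 1521.000) = 57.3
  S2: √((33)² + (17)²) = √(1089.000 + 289.000) = 37.1
  S3: √((23)² + (44)²) = √(529.000 + 1936.000) = 49.6
  S4: √((-13)² + (17)²) = √(169.000 + 289.000) = 21.4
  → nearest: S4 (21.4)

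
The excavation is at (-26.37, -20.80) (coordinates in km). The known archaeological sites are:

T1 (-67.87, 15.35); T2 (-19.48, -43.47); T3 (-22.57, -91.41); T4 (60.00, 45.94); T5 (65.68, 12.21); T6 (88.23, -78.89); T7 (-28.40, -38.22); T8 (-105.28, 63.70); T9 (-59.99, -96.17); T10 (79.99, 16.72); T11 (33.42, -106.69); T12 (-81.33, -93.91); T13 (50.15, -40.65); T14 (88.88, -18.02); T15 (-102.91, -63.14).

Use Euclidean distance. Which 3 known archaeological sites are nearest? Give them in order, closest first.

T7, T2, T1

Distances from (-26.37, -20.80):
T1: √((-41.50)² + (36.15)²) = √(1722.2500 + 1306.8225) = 55.04 km
T2: √((6.89)² + (-22.67)²) = √(47.4721 + 513.9289) = 23.69 km
T3: √((3.80)² + (-70.61)²) = √(14.4400 + 4985.7721) = 70.71 km
T4: √((86.37)² + (66.74)²) = √(7459.7769 + 4454.2276) = 109.15 km
T5: √((92.05)² + (33.01)²) = √(8473.2025 + 1089.6601) = 97.79 km
T6: √((114.60)² + (-58.09)²) = √(13133.1600 + 3374.4481) = 128.48 km
T7: √((-2.03)² + (-17.42)²) = √(4.1209 + 303.4564) = 17.54 km
T8: √((-78.91)² + (84.50)²) = √(6226.7881 + 7140.2500) = 115.62 km
T9: √((-33.62)² + (-75.37)²) = √(1130.3044 + 5680.6369) = 82.53 km
T10: √((106.36)² + (37.52)²) = √(11312.4496 + 1407.7504) = 112.78 km
T11: √((59.79)² + (-85.89)²) = √(3574.8441 + 7377.0921) = 104.65 km
T12: √((-54.96)² + (-73.11)²) = √(3020.6016 + 5345.0721) = 91.46 km
T13: √((76.52)² + (-19.85)²) = √(5855.3104 + 394.0225) = 79.05 km
T14: √((115.25)² + (2.78)²) = √(13282.5625 + 7.7284) = 115.28 km
T15: √((-76.54)² + (-42.34)²) = √(5858.3716 + 1792.6756) = 87.47 km
Sorted: T7 (17.54 km) < T2 (23.69 km) < T1 (55.04 km) < T3 (70.71 km) < T13 (79.05 km) < …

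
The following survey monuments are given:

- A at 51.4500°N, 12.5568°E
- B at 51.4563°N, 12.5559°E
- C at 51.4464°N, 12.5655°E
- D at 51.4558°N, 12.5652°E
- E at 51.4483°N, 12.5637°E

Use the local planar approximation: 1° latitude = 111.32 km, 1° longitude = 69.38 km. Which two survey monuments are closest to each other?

Pairwise distances:
C–E: 0.2456 km
A–E: 0.5148 km
B–D: 0.6476 km
A–B: 0.7041 km
A–C: 0.7245 km
D–E: 0.8414 km
A–D: 0.8698 km
B–E: 1.0421 km
C–D: 1.0466 km
B–C: 1.2877 km
Closest pair: C–E at 0.2456 km.

C and E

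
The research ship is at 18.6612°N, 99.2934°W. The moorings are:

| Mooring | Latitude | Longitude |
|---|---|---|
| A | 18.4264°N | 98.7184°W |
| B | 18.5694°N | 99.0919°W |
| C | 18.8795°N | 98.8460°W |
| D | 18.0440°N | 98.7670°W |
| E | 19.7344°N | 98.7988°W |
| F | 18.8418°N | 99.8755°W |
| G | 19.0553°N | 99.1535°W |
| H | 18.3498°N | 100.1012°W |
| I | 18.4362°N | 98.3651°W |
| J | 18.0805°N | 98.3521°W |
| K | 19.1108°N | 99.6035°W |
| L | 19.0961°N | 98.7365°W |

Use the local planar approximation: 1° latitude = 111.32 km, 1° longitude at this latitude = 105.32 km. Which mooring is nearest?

B

Distances from 18.6612°N, 99.2934°W:
A: 65.9590 km
B: 23.5543 km
C: 53.0175 km
D: 88.2851 km
E: 130.3313 km
F: 64.5190 km
G: 46.2794 km
H: 91.8686 km
I: 100.9259 km
J: 118.3515 km
K: 59.7629 km
L: 76.0524 km
Minimum: B at 23.5543 km.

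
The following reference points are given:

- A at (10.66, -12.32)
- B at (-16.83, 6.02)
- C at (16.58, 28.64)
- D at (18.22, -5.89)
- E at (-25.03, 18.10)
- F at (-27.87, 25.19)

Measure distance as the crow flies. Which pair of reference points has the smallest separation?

E and F

Pairwise distances:
E–F: 7.64
A–D: 9.92
B–E: 14.60
B–F: 22.12
A–B: 33.05
C–D: 34.57
B–D: 37.02
B–C: 40.35
A–C: 41.39
C–E: 42.92
C–F: 44.58
A–E: 46.90
D–E: 49.46
A–F: 53.77
D–F: 55.59
Closest pair: E–F at 7.64.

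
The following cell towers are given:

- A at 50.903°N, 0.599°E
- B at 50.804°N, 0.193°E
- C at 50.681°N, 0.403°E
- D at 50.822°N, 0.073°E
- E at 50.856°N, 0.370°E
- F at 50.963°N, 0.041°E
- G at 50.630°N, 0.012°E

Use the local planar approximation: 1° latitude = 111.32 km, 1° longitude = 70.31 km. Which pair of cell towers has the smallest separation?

Pairwise distances:
A–B: √((-0.099·111.32)² + (-0.406·70.31)²) = √(121.45539 + 814.86612) = 30.599 km
A–C: √((-0.222·111.32)² + (-0.196·70.31)²) = √(610.73435 + 189.90935) = 28.296 km
A–D: √((-0.081·111.32)² + (-0.526·70.31)²) = √(81.30485 + 1367.74673) = 38.066 km
A–E: √((-0.047·111.32)² + (-0.229·70.31)²) = √(27.37424 + 259.24188) = 16.930 km
A–F: √((0.060·111.32)² + (-0.558·70.31)²) = √(44.61171 + 1539.22672) = 39.797 km
A–G: √((-0.273·111.32)² + (-0.587·70.31)²) = √(923.57398 + 1703.37551) = 51.254 km
B–C: √((-0.123·111.32)² + (0.210·70.31)²) = √(187.48072 + 218.00818) = 20.137 km
B–D: √((0.018·111.32)² + (-0.120·70.31)²) = √(4.01505 + 71.18634) = 8.672 km
B–E: √((0.052·111.32)² + (0.177·70.31)²) = √(33.50835 + 154.87479) = 13.725 km
B–F: √((0.159·111.32)² + (-0.152·70.31)²) = √(313.28575 + 114.21453) = 20.676 km
B–G: √((-0.174·111.32)² + (-0.181·70.31)²) = √(375.18450 + 161.95388) = 23.176 km
C–D: √((0.141·111.32)² + (-0.330·70.31)²) = √(246.36818 + 538.34673) = 28.013 km
C–E: √((0.175·111.32)² + (-0.033·70.31)²) = √(379.50936 + 5.38347) = 19.619 km
C–F: √((0.282·111.32)² + (-0.362·70.31)²) = √(985.47273 + 647.81550) = 40.414 km
C–G: √((-0.051·111.32)² + (-0.391·70.31)²) = √(32.23196 + 755.76663) = 28.071 km
D–E: √((0.034·111.32)² + (0.297·70.31)²) = √(14.32532 + 436.06085) = 21.222 km
D–F: √((0.141·111.32)² + (-0.032·70.31)²) = √(246.36818 + 5.06214) = 15.857 km
D–G: √((-0.192·111.32)² + (-0.061·70.31)²) = √(456.82394 + 18.39475) = 21.800 km
E–F: √((0.107·111.32)² + (-0.329·70.31)²) = √(141.87764 + 535.08896) = 26.019 km
E–G: √((-0.226·111.32)² + (-0.358·70.31)²) = √(632.94107 + 633.57823) = 35.588 km
F–G: √((-0.333·111.32)² + (-0.029·70.31)²) = √(1374.15228 + 4.15748) = 37.126 km
Closest pair: B–D at 8.672 km.

B and D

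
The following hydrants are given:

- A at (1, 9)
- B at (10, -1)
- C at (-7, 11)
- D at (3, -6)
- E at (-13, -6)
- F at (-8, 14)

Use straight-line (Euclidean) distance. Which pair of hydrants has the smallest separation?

C and F

Pairwise distances:
A–B: 13.5
A–C: 8.2
A–D: 15.1
A–E: 20.5
A–F: 10.3
B–C: 20.8
B–D: 8.6
B–E: 23.5
B–F: 23.4
C–D: 19.7
C–E: 18.0
C–F: 3.2
D–E: 16.0
D–F: 22.8
E–F: 20.6
Closest pair: C–F at 3.2.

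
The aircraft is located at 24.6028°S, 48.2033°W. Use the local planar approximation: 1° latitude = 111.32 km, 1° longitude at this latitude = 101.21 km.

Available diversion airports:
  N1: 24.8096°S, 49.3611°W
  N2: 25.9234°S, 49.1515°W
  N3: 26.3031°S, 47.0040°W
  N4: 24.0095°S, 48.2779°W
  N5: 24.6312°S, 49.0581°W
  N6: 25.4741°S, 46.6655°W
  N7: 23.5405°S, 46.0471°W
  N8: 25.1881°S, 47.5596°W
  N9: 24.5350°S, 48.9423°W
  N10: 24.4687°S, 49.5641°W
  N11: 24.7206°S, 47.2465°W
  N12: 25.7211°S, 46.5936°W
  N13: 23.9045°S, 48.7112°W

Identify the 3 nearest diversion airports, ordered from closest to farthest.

Distances from 24.6028°S, 48.2033°W:
N1: √((-0.2068·111.32)² + (-1.1578·101.21)²) = √(529.965336 + 13731.372231) = 119.4208 km
N2: √((-1.3206·111.32)² + (-0.9482·101.21)²) = √(21611.702532 + 9209.726892) = 175.5603 km
N3: √((-1.7003·111.32)² + (1.1993·101.21)²) = √(35825.932637 + 14733.384304) = 224.8540 km
N4: √((0.5933·111.32)² + (-0.0746·101.21)²) = √(4362.094722 + 57.006517) = 66.4763 km
N5: √((-0.0284·111.32)² + (-0.8548·101.21)²) = √(9.995006 + 7484.725489) = 86.5721 km
N6: √((-0.8713·111.32)² + (1.5378·101.21)²) = √(9407.664551 + 24224.039325) = 183.3895 km
N7: √((1.0623·111.32)² + (2.1562·101.21)²) = √(13984.300841 + 47623.897314) = 248.2100 km
N8: √((-0.5853·111.32)² + (0.6437·101.21)²) = √(4245.251690 + 4244.376174) = 92.1392 km
N9: √((0.0678·111.32)² + (-0.7390·101.21)²) = √(56.964696 + 5594.170858) = 75.1740 km
N10: √((0.1341·111.32)² + (-1.3608·101.21)²) = √(222.845542 + 18968.607533) = 138.5332 km
N11: √((-0.1178·111.32)² + (0.9568·101.21)²) = √(171.963777 + 9377.545564) = 97.7216 km
N12: √((-1.1183·111.32)² + (1.6097·101.21)²) = √(15497.549962 + 26542.189029) = 205.0359 km
N13: √((0.6983·111.32)² + (-0.5079·101.21)²) = √(6042.692290 + 2642.428686) = 93.1940 km
Sorted: N4 (66.4763 km) < N9 (75.1740 km) < N5 (86.5721 km) < N8 (92.1392 km) < N13 (93.1940 km) < …

N4, N9, N5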